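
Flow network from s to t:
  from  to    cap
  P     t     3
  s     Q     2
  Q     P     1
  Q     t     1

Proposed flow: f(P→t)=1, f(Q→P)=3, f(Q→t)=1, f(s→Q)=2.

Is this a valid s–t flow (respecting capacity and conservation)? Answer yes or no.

Capacity violated on Q→P: flow 3 > capacity 1.

No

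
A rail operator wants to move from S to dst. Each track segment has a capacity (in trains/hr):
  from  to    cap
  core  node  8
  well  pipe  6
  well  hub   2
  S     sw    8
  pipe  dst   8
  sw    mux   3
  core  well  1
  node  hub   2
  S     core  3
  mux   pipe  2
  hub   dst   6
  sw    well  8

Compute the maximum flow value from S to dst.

Augment S->core->node->hub->dst: bottleneck 2. Total 2.
Augment S->core->well->hub->dst: bottleneck 1. Total 3.
Augment S->sw->well->hub->dst: bottleneck 1. Total 4.
Augment S->sw->well->pipe->dst: bottleneck 6. Total 10.
Augment S->sw->mux->pipe->dst: bottleneck 1. Total 11.
No augmenting path remains in the residual graph.

11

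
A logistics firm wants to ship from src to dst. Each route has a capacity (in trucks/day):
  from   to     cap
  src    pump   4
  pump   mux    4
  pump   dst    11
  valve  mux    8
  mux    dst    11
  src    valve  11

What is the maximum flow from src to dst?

12

Augment src→pump→dst: bottleneck 4. Total 4.
Augment src→valve→mux→dst: bottleneck 8. Total 12.
No augmenting path remains in the residual graph.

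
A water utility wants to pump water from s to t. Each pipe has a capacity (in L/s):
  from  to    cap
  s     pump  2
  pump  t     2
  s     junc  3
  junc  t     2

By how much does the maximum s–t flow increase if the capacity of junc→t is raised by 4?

1

Original max flow = 4.
After raising cap(junc→t), augmenting paths through that edge carry 1 more unit.
New max flow = 5. Increase = 1.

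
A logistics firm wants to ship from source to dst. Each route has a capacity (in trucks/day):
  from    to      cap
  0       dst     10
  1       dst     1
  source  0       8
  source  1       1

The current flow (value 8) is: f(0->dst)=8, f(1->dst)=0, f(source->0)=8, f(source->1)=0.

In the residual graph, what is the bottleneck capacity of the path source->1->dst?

1

Residual capacities along the path: source->1: 1, 1->dst: 1.
Minimum is 1.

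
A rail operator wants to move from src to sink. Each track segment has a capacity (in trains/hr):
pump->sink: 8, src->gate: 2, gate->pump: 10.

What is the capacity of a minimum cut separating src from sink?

2

Max flow = 2 (via 1 augmenting path).
In the residual at optimum, the set reachable from src is {src}.
Cut edges: src->gate (cap 2). Sum = 2.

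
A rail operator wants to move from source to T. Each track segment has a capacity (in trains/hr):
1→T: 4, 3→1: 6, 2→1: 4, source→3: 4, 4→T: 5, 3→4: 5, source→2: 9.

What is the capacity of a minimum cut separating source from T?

Max flow = 8 (via 2 augmenting paths).
In the residual at optimum, the set reachable from source is {2, source}.
Cut edges: source→3 (cap 4), 2→1 (cap 4). Sum = 8.

8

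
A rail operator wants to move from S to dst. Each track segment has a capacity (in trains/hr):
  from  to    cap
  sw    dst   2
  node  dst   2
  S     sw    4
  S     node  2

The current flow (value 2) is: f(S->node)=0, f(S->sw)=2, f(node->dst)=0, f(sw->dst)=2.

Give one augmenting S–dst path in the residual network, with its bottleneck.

Residual along S->node->dst: S->node: 2, node->dst: 2.
Bottleneck = min = 2.

S->node->dst, bottleneck 2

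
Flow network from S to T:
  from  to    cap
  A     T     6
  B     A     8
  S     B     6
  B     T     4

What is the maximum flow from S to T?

6

Augment S→B→T: bottleneck 4. Total 4.
Augment S→B→A→T: bottleneck 2. Total 6.
No augmenting path remains in the residual graph.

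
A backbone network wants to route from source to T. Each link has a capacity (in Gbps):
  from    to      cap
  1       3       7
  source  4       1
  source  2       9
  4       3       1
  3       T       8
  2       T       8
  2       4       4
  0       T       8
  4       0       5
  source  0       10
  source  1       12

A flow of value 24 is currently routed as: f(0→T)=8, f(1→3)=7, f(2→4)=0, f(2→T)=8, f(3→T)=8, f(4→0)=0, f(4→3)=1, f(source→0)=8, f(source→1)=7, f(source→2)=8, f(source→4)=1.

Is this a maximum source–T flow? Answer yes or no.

Yes

Residual reachable from source: {0, 1, 2, 4, source}; T is not reachable.
Saturated cut: 2→T, 1→3, 4→3, 0→T with total capacity 24 = current flow value. Flow is maximum.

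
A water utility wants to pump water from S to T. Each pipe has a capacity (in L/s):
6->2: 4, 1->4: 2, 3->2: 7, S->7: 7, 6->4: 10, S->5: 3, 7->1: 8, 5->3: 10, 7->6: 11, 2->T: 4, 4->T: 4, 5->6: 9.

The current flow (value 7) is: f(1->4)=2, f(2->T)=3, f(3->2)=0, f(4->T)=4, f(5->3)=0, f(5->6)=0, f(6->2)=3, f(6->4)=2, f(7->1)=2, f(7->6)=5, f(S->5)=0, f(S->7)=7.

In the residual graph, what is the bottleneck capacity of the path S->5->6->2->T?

1

Residual capacities along the path: S->5: 3, 5->6: 9, 6->2: 1, 2->T: 1.
Minimum is 1.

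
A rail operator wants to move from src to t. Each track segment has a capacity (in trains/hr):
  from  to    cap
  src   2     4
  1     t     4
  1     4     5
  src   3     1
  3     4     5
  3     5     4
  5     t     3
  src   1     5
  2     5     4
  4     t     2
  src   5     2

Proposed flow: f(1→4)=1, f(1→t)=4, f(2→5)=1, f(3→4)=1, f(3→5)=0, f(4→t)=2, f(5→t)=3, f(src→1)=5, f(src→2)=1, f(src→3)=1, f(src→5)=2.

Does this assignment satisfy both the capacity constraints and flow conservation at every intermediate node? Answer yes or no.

Every edge has 0 ≤ f(e) ≤ cap(e).
At each intermediate node, inflow equals outflow.

Yes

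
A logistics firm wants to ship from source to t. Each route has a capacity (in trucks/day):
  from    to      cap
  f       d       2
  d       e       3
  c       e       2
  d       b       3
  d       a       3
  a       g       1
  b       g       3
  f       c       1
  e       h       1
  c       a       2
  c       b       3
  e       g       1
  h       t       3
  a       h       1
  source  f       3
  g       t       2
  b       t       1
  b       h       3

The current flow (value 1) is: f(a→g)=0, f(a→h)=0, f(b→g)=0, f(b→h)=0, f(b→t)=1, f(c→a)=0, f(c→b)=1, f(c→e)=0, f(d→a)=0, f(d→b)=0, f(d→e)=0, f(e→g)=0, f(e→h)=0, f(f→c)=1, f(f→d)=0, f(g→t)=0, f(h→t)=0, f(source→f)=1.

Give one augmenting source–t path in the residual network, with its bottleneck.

Residual along source→f→d→a→g→t: source→f: 2, f→d: 2, d→a: 3, a→g: 1, g→t: 2.
Bottleneck = min = 1.

source→f→d→a→g→t, bottleneck 1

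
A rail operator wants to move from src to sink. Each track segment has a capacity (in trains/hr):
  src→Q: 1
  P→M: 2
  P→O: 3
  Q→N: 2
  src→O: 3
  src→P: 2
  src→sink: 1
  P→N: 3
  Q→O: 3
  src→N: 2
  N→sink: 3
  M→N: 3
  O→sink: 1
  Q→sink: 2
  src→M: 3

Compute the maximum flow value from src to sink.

Augment src→sink: bottleneck 1. Total 1.
Augment src→Q→sink: bottleneck 1. Total 2.
Augment src→N→sink: bottleneck 2. Total 4.
Augment src→O→sink: bottleneck 1. Total 5.
Augment src→P→N→sink: bottleneck 1. Total 6.
No augmenting path remains in the residual graph.

6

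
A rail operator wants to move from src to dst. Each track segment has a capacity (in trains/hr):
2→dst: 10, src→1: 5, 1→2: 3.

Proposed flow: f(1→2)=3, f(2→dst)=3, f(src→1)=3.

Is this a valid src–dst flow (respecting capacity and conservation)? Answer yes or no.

Yes

Every edge has 0 ≤ f(e) ≤ cap(e).
At each intermediate node, inflow equals outflow.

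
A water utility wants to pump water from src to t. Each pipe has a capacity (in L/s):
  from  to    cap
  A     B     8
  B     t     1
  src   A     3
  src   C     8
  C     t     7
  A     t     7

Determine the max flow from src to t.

10

Augment src->A->t: bottleneck 3. Total 3.
Augment src->C->t: bottleneck 7. Total 10.
No augmenting path remains in the residual graph.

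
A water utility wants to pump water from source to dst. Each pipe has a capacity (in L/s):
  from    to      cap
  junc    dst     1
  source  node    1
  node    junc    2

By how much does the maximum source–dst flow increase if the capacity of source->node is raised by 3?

0

Original max flow = 1.
Even with extra capacity on source->node, another cut of capacity 1 remains binding.
New max flow = 1. Increase = 0.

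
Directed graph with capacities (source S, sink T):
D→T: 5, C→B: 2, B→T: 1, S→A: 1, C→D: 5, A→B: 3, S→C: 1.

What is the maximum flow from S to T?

2

Augment S→A→B→T: bottleneck 1. Total 1.
Augment S→C→D→T: bottleneck 1. Total 2.
No augmenting path remains in the residual graph.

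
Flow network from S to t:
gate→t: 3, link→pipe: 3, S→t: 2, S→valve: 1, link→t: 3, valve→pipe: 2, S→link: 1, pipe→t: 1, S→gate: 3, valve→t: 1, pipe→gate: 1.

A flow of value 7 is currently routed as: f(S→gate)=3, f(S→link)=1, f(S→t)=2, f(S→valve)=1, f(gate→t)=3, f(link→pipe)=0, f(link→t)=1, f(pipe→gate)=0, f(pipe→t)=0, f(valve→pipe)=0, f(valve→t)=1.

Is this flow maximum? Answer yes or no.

Yes

Residual reachable from S: {S}; t is not reachable.
Saturated cut: S→valve, S→link, S→gate, S→t with total capacity 7 = current flow value. Flow is maximum.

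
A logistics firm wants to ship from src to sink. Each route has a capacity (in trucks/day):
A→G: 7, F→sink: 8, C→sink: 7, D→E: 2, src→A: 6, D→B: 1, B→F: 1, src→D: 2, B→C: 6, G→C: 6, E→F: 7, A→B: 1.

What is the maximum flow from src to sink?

8

Augment src→D→E→F→sink: bottleneck 2. Total 2.
Augment src→A→B→F→sink: bottleneck 1. Total 3.
Augment src→A→G→C→sink: bottleneck 5. Total 8.
No augmenting path remains in the residual graph.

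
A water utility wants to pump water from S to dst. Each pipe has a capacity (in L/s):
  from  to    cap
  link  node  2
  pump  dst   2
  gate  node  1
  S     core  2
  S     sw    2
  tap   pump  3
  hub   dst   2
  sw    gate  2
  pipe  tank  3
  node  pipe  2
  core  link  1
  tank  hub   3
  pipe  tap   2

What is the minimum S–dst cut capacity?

Max flow = 2 (via 2 augmenting paths).
In the residual at optimum, the set reachable from S is {S, core, gate, sw}.
Cut edges: core→link (cap 1), gate→node (cap 1). Sum = 2.

2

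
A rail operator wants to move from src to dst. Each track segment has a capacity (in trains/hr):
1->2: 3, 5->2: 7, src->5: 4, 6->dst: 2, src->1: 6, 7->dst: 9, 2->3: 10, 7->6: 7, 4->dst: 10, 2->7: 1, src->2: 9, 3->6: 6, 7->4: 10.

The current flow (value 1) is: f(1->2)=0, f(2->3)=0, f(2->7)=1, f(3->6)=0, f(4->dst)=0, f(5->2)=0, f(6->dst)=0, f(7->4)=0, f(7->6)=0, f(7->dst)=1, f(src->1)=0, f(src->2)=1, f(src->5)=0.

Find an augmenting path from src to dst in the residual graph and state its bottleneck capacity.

src->2->3->6->dst, bottleneck 2

Residual along src->2->3->6->dst: src->2: 8, 2->3: 10, 3->6: 6, 6->dst: 2.
Bottleneck = min = 2.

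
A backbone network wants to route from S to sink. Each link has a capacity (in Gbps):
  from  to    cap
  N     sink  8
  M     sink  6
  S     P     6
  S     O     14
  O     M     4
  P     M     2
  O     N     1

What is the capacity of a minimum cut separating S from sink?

7

Max flow = 7 (via 3 augmenting paths).
In the residual at optimum, the set reachable from S is {O, P, S}.
Cut edges: O→N (cap 1), O→M (cap 4), P→M (cap 2). Sum = 7.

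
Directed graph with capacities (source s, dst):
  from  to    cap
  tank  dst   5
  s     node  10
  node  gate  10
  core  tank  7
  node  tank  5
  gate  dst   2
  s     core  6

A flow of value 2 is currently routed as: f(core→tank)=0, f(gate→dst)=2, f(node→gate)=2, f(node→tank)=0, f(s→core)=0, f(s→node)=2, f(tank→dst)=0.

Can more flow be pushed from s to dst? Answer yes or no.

Yes

Residual path s→node→tank→dst has bottleneck 5 > 0.
Pushing 5 along it raises the flow to 7, so the given flow is not maximum.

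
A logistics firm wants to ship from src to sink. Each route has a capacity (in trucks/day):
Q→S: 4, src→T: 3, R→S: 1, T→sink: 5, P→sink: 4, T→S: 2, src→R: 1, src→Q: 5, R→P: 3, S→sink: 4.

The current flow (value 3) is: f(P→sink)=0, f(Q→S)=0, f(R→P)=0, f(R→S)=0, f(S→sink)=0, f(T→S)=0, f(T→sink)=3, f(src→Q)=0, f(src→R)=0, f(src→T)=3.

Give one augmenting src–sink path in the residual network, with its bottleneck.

src→Q→S→sink, bottleneck 4

Residual along src→Q→S→sink: src→Q: 5, Q→S: 4, S→sink: 4.
Bottleneck = min = 4.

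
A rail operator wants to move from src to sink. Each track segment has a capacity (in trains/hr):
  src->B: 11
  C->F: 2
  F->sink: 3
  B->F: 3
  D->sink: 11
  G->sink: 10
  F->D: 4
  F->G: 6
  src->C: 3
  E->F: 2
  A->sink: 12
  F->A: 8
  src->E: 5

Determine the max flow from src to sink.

7

Augment src->C->F->sink: bottleneck 2. Total 2.
Augment src->E->F->sink: bottleneck 1. Total 3.
Augment src->E->F->D->sink: bottleneck 1. Total 4.
Augment src->B->F->D->sink: bottleneck 3. Total 7.
No augmenting path remains in the residual graph.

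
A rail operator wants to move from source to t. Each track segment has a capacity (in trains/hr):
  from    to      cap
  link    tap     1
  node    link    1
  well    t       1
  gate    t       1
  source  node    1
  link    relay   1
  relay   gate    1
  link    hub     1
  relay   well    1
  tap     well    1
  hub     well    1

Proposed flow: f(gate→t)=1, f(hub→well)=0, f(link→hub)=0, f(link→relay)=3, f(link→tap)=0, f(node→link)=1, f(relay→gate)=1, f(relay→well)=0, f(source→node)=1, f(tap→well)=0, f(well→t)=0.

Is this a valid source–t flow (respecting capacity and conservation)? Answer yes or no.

Capacity violated on link→relay: flow 3 > capacity 1.

No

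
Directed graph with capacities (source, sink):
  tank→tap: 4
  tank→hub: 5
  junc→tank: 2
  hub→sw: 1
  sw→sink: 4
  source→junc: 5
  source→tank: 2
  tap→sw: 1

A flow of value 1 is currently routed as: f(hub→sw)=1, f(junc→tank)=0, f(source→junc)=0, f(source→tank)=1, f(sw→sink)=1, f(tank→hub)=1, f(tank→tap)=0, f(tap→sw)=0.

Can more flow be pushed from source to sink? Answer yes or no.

Residual path source→tank→tap→sw→sink has bottleneck 1 > 0.
Pushing 1 along it raises the flow to 2, so the given flow is not maximum.

Yes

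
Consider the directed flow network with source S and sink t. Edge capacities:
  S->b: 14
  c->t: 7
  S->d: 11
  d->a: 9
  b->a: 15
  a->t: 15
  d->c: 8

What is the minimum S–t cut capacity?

Max flow = 22 (via 3 augmenting paths).
In the residual at optimum, the set reachable from S is {S, a, b, c, d}.
Cut edges: c->t (cap 7), a->t (cap 15). Sum = 22.

22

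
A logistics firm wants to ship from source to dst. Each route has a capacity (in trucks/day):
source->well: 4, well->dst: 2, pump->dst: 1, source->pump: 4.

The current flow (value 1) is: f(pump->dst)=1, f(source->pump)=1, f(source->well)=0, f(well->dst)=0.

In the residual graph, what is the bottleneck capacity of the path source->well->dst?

2

Residual capacities along the path: source->well: 4, well->dst: 2.
Minimum is 2.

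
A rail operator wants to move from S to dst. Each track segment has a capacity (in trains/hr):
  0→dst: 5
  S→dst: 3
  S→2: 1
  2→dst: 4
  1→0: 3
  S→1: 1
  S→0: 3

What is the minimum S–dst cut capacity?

8

Max flow = 8 (via 4 augmenting paths).
In the residual at optimum, the set reachable from S is {S}.
Cut edges: S→1 (cap 1), S→0 (cap 3), S→2 (cap 1), S→dst (cap 3). Sum = 8.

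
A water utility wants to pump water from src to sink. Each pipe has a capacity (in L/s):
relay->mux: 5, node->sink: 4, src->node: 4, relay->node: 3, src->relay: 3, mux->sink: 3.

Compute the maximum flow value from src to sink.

7

Augment src->node->sink: bottleneck 4. Total 4.
Augment src->relay->mux->sink: bottleneck 3. Total 7.
No augmenting path remains in the residual graph.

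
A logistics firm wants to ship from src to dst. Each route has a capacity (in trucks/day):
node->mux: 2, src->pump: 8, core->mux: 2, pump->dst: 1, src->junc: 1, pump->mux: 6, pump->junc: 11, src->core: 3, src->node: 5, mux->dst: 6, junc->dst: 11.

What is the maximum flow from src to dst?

13

Augment src->pump->dst: bottleneck 1. Total 1.
Augment src->junc->dst: bottleneck 1. Total 2.
Augment src->node->mux->dst: bottleneck 2. Total 4.
Augment src->pump->mux->dst: bottleneck 4. Total 8.
Augment src->pump->junc->dst: bottleneck 3. Total 11.
Augment src->core->mux->pump->junc->dst: bottleneck 2. Total 13.
No augmenting path remains in the residual graph.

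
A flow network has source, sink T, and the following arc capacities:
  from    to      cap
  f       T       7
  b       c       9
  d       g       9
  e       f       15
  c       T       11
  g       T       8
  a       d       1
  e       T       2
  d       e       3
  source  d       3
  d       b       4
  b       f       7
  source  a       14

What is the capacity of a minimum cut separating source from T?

Max flow = 4 (via 3 augmenting paths).
In the residual at optimum, the set reachable from source is {a, source}.
Cut edges: source→d (cap 3), a→d (cap 1). Sum = 4.

4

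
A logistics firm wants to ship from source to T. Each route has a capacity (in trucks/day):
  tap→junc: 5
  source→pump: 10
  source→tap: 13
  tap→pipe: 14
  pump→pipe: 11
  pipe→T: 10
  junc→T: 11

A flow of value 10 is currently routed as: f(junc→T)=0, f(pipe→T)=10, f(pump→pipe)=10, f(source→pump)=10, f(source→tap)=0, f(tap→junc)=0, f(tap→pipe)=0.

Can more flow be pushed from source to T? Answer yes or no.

Residual path source→tap→junc→T has bottleneck 5 > 0.
Pushing 5 along it raises the flow to 15, so the given flow is not maximum.

Yes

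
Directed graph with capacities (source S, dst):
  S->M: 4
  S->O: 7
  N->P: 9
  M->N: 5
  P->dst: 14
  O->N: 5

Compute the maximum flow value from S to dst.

9

Augment S->O->N->P->dst: bottleneck 5. Total 5.
Augment S->M->N->P->dst: bottleneck 4. Total 9.
No augmenting path remains in the residual graph.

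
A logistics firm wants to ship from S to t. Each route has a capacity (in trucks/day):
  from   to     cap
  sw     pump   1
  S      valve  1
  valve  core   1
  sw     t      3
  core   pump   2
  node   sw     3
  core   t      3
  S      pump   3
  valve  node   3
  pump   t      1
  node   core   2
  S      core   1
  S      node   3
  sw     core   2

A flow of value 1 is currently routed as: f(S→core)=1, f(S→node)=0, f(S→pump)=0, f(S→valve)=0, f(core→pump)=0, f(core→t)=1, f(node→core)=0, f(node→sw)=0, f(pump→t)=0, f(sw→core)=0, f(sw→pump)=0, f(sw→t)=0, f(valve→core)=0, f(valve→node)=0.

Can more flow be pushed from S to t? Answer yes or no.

Yes

Residual path S→pump→t has bottleneck 1 > 0.
Pushing 1 along it raises the flow to 2, so the given flow is not maximum.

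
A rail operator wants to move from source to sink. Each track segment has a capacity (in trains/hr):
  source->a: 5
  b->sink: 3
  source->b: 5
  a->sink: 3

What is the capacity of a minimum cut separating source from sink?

6

Max flow = 6 (via 2 augmenting paths).
In the residual at optimum, the set reachable from source is {a, b, source}.
Cut edges: b->sink (cap 3), a->sink (cap 3). Sum = 6.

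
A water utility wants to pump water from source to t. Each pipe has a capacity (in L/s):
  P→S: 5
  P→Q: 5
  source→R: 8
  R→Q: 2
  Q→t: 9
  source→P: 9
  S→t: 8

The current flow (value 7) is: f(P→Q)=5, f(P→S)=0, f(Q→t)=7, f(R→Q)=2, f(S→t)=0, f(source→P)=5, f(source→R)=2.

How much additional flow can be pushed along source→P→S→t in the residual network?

4

Residual capacities along the path: source→P: 4, P→S: 5, S→t: 8.
Minimum is 4.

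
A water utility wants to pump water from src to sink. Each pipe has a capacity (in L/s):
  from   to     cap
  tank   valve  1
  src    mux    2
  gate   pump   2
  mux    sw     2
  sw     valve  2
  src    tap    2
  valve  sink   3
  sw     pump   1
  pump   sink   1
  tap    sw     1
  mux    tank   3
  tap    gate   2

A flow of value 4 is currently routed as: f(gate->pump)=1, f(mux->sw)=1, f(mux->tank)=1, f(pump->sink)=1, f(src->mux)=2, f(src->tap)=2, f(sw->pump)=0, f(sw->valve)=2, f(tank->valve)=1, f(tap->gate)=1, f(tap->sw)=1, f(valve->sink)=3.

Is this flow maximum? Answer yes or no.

Yes

Residual reachable from src: {src}; sink is not reachable.
Saturated cut: src->mux, src->tap with total capacity 4 = current flow value. Flow is maximum.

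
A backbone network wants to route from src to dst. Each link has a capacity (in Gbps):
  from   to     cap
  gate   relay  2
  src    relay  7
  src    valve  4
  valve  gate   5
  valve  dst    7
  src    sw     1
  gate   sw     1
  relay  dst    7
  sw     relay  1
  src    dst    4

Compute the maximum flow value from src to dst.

Augment src->dst: bottleneck 4. Total 4.
Augment src->valve->dst: bottleneck 4. Total 8.
Augment src->relay->dst: bottleneck 7. Total 15.
No augmenting path remains in the residual graph.

15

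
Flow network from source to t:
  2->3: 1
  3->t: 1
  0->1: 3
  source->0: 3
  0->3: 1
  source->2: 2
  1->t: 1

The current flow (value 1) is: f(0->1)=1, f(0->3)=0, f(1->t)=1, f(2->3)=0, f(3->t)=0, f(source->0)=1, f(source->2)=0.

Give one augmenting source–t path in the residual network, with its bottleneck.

Residual along source->0->3->t: source->0: 2, 0->3: 1, 3->t: 1.
Bottleneck = min = 1.

source->0->3->t, bottleneck 1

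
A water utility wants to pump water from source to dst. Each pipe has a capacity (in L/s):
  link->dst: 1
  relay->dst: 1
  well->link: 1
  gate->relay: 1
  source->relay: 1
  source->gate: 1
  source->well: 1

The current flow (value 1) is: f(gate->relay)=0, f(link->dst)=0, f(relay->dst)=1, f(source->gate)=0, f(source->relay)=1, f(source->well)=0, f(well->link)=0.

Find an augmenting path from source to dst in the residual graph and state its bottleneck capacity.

source->well->link->dst, bottleneck 1

Residual along source->well->link->dst: source->well: 1, well->link: 1, link->dst: 1.
Bottleneck = min = 1.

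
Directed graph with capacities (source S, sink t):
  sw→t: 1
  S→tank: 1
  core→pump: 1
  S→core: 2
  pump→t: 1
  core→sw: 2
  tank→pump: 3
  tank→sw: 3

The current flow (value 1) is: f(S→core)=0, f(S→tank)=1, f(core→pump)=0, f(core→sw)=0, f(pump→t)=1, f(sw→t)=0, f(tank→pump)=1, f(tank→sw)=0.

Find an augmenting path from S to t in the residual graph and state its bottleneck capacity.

Residual along S→core→sw→t: S→core: 2, core→sw: 2, sw→t: 1.
Bottleneck = min = 1.

S→core→sw→t, bottleneck 1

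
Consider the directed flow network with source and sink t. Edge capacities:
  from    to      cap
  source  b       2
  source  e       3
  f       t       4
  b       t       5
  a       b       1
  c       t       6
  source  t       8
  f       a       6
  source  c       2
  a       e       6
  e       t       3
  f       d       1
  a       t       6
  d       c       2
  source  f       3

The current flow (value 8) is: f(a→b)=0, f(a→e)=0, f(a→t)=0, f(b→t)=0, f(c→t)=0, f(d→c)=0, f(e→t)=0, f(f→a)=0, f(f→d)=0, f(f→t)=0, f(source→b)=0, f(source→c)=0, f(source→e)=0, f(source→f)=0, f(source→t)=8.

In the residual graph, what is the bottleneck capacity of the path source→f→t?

3

Residual capacities along the path: source→f: 3, f→t: 4.
Minimum is 3.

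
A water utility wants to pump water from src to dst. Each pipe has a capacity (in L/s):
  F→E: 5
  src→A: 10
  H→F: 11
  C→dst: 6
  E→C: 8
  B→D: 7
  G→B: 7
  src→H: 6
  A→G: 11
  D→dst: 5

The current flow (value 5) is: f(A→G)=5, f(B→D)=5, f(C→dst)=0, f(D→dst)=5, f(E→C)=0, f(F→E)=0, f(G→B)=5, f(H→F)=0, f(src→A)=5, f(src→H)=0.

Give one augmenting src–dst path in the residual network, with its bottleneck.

src→H→F→E→C→dst, bottleneck 5

Residual along src→H→F→E→C→dst: src→H: 6, H→F: 11, F→E: 5, E→C: 8, C→dst: 6.
Bottleneck = min = 5.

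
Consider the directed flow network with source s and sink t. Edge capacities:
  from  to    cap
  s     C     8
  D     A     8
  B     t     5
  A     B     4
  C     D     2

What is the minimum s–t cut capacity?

2

Max flow = 2 (via 1 augmenting path).
In the residual at optimum, the set reachable from s is {C, s}.
Cut edges: C→D (cap 2). Sum = 2.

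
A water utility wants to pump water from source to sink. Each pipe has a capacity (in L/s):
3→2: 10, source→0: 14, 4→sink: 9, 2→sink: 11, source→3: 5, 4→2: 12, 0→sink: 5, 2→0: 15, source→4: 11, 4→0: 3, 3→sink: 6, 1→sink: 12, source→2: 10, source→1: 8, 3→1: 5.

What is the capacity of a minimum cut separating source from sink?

Max flow = 38 (via 6 augmenting paths).
In the residual at optimum, the set reachable from source is {0, 2, 4, source}.
Cut edges: source→3 (cap 5), source→1 (cap 8), 4→sink (cap 9), 2→sink (cap 11), 0→sink (cap 5). Sum = 38.

38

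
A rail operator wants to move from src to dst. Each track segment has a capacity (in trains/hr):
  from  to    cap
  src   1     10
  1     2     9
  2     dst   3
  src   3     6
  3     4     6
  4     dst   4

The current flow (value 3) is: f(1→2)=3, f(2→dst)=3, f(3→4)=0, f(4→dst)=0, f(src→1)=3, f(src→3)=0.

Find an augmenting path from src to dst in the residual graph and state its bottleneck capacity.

src→3→4→dst, bottleneck 4

Residual along src→3→4→dst: src→3: 6, 3→4: 6, 4→dst: 4.
Bottleneck = min = 4.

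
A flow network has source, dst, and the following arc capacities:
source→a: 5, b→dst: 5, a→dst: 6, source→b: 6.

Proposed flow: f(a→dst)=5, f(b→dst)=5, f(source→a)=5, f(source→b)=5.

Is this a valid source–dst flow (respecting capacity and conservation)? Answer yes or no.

Yes

Every edge has 0 ≤ f(e) ≤ cap(e).
At each intermediate node, inflow equals outflow.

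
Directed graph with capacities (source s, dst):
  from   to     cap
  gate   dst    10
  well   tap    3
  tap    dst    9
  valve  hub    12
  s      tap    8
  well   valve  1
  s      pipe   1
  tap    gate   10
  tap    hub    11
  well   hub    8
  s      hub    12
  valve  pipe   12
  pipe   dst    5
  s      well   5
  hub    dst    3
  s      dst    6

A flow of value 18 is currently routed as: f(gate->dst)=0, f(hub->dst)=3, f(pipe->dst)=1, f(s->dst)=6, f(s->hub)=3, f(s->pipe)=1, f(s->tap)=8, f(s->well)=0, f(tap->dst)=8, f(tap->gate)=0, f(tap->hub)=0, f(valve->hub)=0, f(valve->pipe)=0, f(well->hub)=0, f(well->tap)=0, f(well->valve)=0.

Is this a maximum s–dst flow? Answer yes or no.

No

Residual path s->well->tap->dst has bottleneck 1 > 0.
Pushing 1 along it raises the flow to 19, so the given flow is not maximum.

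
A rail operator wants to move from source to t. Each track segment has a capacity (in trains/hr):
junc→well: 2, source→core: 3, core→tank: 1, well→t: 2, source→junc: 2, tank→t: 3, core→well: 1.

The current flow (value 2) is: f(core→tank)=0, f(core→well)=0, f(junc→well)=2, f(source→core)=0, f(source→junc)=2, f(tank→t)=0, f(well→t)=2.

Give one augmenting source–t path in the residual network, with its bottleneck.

source→core→tank→t, bottleneck 1

Residual along source→core→tank→t: source→core: 3, core→tank: 1, tank→t: 3.
Bottleneck = min = 1.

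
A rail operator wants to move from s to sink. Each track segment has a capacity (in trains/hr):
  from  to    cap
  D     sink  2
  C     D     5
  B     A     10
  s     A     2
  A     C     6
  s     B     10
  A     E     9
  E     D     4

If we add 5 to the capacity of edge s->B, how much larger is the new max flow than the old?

0

Original max flow = 2.
Edge s->B does not cross the min cut (source side {A, B, C, D, E, s}), so extra capacity there cannot help.
New max flow = 2. Increase = 0.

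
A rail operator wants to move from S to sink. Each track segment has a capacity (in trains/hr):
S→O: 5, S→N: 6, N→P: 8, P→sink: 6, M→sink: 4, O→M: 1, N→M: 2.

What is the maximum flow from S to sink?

7

Augment S→N→P→sink: bottleneck 6. Total 6.
Augment S→O→M→sink: bottleneck 1. Total 7.
No augmenting path remains in the residual graph.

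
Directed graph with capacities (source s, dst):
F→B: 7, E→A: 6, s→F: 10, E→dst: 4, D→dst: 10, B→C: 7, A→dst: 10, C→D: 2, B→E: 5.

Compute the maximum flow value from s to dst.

Augment s→F→B→E→dst: bottleneck 4. Total 4.
Augment s→F→B→E→A→dst: bottleneck 1. Total 5.
Augment s→F→B→C→D→dst: bottleneck 2. Total 7.
No augmenting path remains in the residual graph.

7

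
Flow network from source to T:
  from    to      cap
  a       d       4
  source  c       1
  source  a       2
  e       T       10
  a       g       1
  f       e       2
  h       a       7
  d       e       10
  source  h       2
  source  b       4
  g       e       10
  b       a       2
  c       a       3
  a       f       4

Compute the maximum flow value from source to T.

Augment source->a->d->e->T: bottleneck 2. Total 2.
Augment source->h->a->d->e->T: bottleneck 2. Total 4.
Augment source->b->a->f->e->T: bottleneck 2. Total 6.
Augment source->c->a->g->e->T: bottleneck 1. Total 7.
No augmenting path remains in the residual graph.

7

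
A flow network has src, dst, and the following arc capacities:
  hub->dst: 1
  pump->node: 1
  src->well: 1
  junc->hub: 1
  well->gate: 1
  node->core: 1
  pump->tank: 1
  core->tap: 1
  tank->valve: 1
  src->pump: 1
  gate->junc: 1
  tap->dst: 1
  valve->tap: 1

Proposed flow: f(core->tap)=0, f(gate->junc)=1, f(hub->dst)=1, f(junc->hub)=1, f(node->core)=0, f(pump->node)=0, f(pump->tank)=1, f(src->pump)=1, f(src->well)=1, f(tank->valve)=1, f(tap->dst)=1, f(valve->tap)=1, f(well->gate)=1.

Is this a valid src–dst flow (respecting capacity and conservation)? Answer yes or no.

Every edge has 0 ≤ f(e) ≤ cap(e).
At each intermediate node, inflow equals outflow.

Yes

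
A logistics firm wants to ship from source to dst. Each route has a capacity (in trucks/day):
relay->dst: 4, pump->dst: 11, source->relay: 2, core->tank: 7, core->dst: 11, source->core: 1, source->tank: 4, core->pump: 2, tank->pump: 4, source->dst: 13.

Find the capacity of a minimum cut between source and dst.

Max flow = 20 (via 4 augmenting paths).
In the residual at optimum, the set reachable from source is {source}.
Cut edges: source->core (cap 1), source->relay (cap 2), source->tank (cap 4), source->dst (cap 13). Sum = 20.

20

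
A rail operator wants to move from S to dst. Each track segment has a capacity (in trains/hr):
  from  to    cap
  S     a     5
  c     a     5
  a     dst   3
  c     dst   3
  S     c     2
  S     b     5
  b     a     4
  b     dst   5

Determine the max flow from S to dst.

10

Augment S→c→dst: bottleneck 2. Total 2.
Augment S→b→dst: bottleneck 5. Total 7.
Augment S→a→dst: bottleneck 3. Total 10.
No augmenting path remains in the residual graph.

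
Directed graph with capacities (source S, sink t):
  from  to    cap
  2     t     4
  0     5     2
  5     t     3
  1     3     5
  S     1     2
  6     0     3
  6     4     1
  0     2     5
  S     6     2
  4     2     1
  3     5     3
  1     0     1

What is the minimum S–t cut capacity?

4

Max flow = 4 (via 4 augmenting paths).
In the residual at optimum, the set reachable from S is {S}.
Cut edges: S→6 (cap 2), S→1 (cap 2). Sum = 4.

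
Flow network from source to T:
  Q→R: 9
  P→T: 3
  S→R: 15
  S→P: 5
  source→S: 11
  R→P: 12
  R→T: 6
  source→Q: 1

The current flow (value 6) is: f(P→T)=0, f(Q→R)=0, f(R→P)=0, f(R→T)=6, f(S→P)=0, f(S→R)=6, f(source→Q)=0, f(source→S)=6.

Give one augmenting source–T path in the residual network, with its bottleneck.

source→S→P→T, bottleneck 3

Residual along source→S→P→T: source→S: 5, S→P: 5, P→T: 3.
Bottleneck = min = 3.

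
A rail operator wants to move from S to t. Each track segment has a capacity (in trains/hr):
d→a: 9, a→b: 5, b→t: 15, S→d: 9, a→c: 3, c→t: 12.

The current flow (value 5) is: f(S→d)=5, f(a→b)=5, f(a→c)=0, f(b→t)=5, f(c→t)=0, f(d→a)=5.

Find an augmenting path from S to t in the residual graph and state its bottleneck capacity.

S→d→a→c→t, bottleneck 3

Residual along S→d→a→c→t: S→d: 4, d→a: 4, a→c: 3, c→t: 12.
Bottleneck = min = 3.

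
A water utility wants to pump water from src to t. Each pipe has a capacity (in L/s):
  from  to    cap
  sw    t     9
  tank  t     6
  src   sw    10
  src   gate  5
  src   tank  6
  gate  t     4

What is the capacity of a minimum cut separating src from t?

Max flow = 19 (via 3 augmenting paths).
In the residual at optimum, the set reachable from src is {gate, src, sw}.
Cut edges: src→tank (cap 6), gate→t (cap 4), sw→t (cap 9). Sum = 19.

19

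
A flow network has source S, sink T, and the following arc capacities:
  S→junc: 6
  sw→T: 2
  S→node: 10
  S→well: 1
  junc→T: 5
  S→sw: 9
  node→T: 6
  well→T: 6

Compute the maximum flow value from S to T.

Augment S→sw→T: bottleneck 2. Total 2.
Augment S→junc→T: bottleneck 5. Total 7.
Augment S→well→T: bottleneck 1. Total 8.
Augment S→node→T: bottleneck 6. Total 14.
No augmenting path remains in the residual graph.

14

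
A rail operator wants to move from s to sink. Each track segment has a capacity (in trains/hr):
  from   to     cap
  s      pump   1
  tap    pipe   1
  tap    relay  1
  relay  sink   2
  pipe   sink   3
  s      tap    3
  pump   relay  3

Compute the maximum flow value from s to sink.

Augment s->pump->relay->sink: bottleneck 1. Total 1.
Augment s->tap->relay->sink: bottleneck 1. Total 2.
Augment s->tap->pipe->sink: bottleneck 1. Total 3.
No augmenting path remains in the residual graph.

3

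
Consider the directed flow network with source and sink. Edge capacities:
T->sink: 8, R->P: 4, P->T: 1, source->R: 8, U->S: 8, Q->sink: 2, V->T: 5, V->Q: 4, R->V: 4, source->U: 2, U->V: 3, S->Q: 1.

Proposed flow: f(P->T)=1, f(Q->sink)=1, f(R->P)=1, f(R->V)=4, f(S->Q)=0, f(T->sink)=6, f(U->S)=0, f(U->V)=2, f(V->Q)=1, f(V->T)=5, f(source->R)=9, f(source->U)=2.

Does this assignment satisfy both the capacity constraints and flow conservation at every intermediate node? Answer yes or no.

No

Capacity violated on source->R: flow 9 > capacity 8.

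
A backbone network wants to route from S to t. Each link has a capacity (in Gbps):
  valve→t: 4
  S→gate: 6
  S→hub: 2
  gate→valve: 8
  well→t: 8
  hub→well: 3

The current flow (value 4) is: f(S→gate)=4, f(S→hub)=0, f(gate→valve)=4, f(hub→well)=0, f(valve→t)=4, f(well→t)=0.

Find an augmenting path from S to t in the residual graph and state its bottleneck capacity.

Residual along S→hub→well→t: S→hub: 2, hub→well: 3, well→t: 8.
Bottleneck = min = 2.

S→hub→well→t, bottleneck 2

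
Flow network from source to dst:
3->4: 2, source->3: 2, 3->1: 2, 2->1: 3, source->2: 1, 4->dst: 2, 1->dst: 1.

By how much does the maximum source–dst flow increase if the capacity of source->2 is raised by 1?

0

Original max flow = 3.
Even with extra capacity on source->2, another cut of capacity 3 remains binding.
New max flow = 3. Increase = 0.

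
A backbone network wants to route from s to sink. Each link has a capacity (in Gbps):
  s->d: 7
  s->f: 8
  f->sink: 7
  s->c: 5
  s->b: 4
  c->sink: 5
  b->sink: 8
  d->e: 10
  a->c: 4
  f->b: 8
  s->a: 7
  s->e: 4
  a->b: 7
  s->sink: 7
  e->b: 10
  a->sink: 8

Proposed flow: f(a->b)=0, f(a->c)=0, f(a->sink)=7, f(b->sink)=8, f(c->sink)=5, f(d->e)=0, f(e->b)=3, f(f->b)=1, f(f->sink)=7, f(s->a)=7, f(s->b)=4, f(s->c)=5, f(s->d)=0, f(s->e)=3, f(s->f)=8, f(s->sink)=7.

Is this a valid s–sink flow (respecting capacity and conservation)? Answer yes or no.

Yes

Every edge has 0 ≤ f(e) ≤ cap(e).
At each intermediate node, inflow equals outflow.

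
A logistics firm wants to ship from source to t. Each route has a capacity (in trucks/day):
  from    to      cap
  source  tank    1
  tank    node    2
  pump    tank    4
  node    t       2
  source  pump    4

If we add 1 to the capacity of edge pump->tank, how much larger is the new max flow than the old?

0

Original max flow = 2.
Edge pump->tank does not cross the min cut (source side {pump, source, tank}), so extra capacity there cannot help.
New max flow = 2. Increase = 0.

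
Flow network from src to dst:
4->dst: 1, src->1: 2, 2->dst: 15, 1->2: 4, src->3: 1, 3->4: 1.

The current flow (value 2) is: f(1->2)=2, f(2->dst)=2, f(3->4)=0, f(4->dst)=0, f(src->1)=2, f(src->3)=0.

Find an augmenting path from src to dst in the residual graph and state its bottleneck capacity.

src->3->4->dst, bottleneck 1

Residual along src->3->4->dst: src->3: 1, 3->4: 1, 4->dst: 1.
Bottleneck = min = 1.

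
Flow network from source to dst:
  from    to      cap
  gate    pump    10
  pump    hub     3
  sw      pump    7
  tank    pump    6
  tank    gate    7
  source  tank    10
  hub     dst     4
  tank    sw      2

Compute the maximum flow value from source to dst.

Augment source→tank→pump→hub→dst: bottleneck 3. Total 3.
No augmenting path remains in the residual graph.

3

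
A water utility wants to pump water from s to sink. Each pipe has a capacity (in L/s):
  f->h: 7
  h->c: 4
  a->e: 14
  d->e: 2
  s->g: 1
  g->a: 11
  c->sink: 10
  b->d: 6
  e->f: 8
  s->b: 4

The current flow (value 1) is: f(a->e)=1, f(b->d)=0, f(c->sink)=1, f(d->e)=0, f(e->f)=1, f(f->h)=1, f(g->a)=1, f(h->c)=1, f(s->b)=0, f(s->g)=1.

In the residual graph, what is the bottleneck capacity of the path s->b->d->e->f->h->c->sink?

Residual capacities along the path: s->b: 4, b->d: 6, d->e: 2, e->f: 7, f->h: 6, h->c: 3, c->sink: 9.
Minimum is 2.

2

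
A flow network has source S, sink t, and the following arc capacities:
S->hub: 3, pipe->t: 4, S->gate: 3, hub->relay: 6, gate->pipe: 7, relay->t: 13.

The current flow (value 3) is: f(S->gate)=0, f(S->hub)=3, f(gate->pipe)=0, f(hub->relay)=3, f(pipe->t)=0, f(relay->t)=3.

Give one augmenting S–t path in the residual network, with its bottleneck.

S->gate->pipe->t, bottleneck 3

Residual along S->gate->pipe->t: S->gate: 3, gate->pipe: 7, pipe->t: 4.
Bottleneck = min = 3.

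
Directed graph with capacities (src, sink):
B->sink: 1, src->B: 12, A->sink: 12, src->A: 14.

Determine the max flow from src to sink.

Augment src->B->sink: bottleneck 1. Total 1.
Augment src->A->sink: bottleneck 12. Total 13.
No augmenting path remains in the residual graph.

13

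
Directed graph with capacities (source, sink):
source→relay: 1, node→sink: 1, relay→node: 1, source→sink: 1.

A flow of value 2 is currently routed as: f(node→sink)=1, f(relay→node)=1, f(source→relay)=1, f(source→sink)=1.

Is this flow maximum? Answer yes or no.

Yes

Residual reachable from source: {source}; sink is not reachable.
Saturated cut: source→relay, source→sink with total capacity 2 = current flow value. Flow is maximum.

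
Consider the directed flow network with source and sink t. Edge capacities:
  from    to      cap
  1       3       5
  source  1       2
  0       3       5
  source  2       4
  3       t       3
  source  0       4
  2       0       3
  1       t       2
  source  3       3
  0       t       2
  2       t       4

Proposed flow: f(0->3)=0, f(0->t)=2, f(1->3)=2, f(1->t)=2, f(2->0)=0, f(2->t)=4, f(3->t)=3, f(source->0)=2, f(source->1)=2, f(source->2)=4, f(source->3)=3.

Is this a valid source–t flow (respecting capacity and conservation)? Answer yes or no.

Conservation fails at 1: inflow 2 ≠ outflow 4.

No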